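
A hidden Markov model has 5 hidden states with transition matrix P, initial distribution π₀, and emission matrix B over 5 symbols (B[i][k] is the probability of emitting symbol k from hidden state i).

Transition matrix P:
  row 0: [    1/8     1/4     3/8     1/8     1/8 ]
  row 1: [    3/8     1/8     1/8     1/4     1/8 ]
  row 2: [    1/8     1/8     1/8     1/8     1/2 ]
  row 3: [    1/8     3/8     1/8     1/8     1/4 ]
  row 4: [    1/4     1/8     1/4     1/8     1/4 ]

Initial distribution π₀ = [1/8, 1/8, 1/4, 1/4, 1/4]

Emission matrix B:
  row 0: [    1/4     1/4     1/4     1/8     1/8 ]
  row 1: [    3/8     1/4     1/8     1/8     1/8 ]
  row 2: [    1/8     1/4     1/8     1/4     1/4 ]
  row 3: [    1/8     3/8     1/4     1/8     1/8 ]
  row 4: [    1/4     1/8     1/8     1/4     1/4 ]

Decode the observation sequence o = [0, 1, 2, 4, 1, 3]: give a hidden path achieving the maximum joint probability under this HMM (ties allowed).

t=0: δ = [3.125e-02, 4.688e-02, 3.125e-02, 3.125e-02, 6.250e-02]  (obs o_0=0)
t=1: δ = [4.395e-03, 2.930e-03, 3.906e-03, 4.395e-03, 1.953e-03]  ψ = [1, 3, 4, 1, 2]  (obs o_1=1)
t=2: δ = [2.747e-04, 2.060e-04, 2.060e-04, 1.831e-04, 2.441e-04]  ψ = [1, 3, 0, 1, 2]  (obs o_2=2)
t=3: δ = [9.656e-06, 8.583e-06, 2.575e-05, 6.437e-06, 2.575e-05]  ψ = [1, 0, 0, 1, 2]  (obs o_3=4)
t=4: δ = [1.609e-06, 8.047e-07, 1.609e-06, 1.207e-06, 1.609e-06]  ψ = [4, 2, 4, 2, 2]  (obs o_4=1)
t=5: δ = [5.029e-08, 5.658e-08, 1.509e-07, 2.515e-08, 2.012e-07]  ψ = [4, 3, 0, 0, 2]  (obs o_5=3)
backtrack: best end state = 4; path = [1, 0, 2, 4, 2, 4]

path = [1, 0, 2, 4, 2, 4]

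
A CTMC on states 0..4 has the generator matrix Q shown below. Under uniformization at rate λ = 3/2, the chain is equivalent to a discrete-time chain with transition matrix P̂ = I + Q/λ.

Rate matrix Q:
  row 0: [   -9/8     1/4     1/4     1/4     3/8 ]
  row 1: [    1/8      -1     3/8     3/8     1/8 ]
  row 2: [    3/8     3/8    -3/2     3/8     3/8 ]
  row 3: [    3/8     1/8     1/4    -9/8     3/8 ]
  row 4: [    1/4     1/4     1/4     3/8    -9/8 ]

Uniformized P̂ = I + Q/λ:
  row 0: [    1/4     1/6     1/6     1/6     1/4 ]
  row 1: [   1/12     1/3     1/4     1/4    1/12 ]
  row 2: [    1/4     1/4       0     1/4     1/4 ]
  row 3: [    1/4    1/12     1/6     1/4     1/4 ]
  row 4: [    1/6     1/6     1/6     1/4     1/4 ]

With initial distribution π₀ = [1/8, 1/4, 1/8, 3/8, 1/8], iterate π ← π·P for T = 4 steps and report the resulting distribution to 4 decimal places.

t=0: π = [0.1250, 0.2500, 0.1250, 0.3750, 0.1250]
t=1: π = [0.1979, 0.1875, 0.1667, 0.2396, 0.2083]
t=2: π = [0.2014, 0.1918, 0.1545, 0.2335, 0.2188]
t=3: π = [0.1998, 0.1921, 0.1569, 0.2332, 0.2180]
t=4: π = [0.1998, 0.1923, 0.1565, 0.2334, 0.2180]

π = [0.1998, 0.1923, 0.1565, 0.2334, 0.2180]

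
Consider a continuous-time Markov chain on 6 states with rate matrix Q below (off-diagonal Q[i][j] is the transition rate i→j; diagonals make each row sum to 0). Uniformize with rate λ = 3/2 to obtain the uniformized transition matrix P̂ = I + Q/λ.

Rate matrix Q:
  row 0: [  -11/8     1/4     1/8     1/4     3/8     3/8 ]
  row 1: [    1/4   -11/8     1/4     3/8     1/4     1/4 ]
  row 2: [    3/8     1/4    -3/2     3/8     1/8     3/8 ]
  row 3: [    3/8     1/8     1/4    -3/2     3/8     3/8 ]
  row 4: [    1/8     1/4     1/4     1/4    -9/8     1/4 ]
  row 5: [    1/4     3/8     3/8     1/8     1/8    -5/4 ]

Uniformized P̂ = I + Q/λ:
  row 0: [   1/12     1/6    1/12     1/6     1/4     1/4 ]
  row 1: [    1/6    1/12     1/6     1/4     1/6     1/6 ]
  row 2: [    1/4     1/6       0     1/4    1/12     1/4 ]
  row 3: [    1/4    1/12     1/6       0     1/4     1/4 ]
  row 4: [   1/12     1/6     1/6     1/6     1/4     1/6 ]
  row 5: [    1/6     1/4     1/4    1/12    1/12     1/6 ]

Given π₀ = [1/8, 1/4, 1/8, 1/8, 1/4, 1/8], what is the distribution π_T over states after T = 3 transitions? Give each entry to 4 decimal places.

π = [0.1623, 0.1585, 0.1458, 0.1503, 0.1783, 0.2047]

t=0: π = [0.1250, 0.2500, 0.1250, 0.1250, 0.2500, 0.1250]
t=1: π = [0.1563, 0.1458, 0.1458, 0.1667, 0.1875, 0.1979]
t=2: π = [0.1641, 0.1571, 0.1458, 0.1467, 0.1806, 0.2057]
t=3: π = [0.1623, 0.1585, 0.1458, 0.1503, 0.1783, 0.2047]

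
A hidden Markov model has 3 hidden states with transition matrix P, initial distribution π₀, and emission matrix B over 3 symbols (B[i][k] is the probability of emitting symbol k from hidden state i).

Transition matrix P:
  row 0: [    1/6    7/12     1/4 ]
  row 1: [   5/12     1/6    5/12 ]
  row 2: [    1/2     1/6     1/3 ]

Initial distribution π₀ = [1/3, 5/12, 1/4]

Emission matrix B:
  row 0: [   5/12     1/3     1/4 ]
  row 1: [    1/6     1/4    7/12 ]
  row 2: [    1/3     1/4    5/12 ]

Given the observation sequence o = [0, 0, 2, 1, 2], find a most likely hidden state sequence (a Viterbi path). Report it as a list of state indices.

t=0: δ = [1.389e-01, 6.944e-02, 8.333e-02]  (obs o_0=0)
t=1: δ = [1.736e-02, 1.350e-02, 1.157e-02]  ψ = [2, 0, 0]  (obs o_1=0)
t=2: δ = [1.447e-03, 5.908e-03, 2.344e-03]  ψ = [2, 0, 1]  (obs o_2=2)
t=3: δ = [8.205e-04, 2.462e-04, 6.154e-04]  ψ = [1, 1, 1]  (obs o_3=1)
t=4: δ = [7.692e-05, 2.792e-04, 8.547e-05]  ψ = [2, 0, 0]  (obs o_4=2)
backtrack: best end state = 1; path = [2, 0, 1, 0, 1]

path = [2, 0, 1, 0, 1]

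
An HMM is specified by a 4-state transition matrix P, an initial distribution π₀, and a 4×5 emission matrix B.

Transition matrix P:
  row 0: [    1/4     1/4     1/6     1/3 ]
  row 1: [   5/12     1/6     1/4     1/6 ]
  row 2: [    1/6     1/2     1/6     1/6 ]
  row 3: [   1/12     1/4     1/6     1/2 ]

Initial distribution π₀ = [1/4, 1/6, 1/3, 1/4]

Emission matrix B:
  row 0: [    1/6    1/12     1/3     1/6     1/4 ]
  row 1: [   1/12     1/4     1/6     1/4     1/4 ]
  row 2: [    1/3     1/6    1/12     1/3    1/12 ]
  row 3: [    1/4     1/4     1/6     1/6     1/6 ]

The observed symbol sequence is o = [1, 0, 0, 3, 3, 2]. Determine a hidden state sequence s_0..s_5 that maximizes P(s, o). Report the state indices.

t=0: δ = [2.083e-02, 4.167e-02, 5.556e-02, 6.250e-02]  (obs o_0=1)
t=1: δ = [2.894e-03, 2.315e-03, 3.472e-03, 7.812e-03]  ψ = [1, 2, 1, 3]  (obs o_1=0)
t=2: δ = [1.608e-04, 1.628e-04, 4.340e-04, 9.766e-04]  ψ = [1, 3, 3, 3]  (obs o_2=0)
t=3: δ = [1.356e-05, 6.104e-05, 5.425e-05, 8.138e-05]  ψ = [3, 3, 3, 3]  (obs o_3=3)
t=4: δ = [4.239e-06, 6.782e-06, 5.086e-06, 6.782e-06]  ψ = [1, 2, 1, 3]  (obs o_4=3)
t=5: δ = [9.419e-07, 4.239e-07, 1.413e-07, 5.651e-07]  ψ = [1, 2, 1, 3]  (obs o_5=2)
backtrack: best end state = 0; path = [3, 3, 3, 2, 1, 0]

path = [3, 3, 3, 2, 1, 0]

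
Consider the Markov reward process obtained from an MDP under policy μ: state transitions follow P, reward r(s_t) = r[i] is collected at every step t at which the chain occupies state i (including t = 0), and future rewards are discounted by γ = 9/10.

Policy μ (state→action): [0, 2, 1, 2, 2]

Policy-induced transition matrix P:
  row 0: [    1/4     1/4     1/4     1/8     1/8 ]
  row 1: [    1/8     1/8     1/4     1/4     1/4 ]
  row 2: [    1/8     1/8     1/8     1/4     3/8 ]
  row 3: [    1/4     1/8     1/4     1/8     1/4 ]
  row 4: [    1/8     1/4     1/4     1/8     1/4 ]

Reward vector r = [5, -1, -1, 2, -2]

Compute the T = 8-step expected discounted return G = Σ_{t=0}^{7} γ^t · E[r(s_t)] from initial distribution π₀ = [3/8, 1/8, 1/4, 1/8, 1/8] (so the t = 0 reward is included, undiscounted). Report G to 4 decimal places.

G = 2.9273

t=0: π = [0.3750, 0.1250, 0.2500, 0.1250, 0.1250], E[r] = 1.5000, γ^t·E[r] = 1.500000, running G = 1.500000
t=1: π = [0.1875, 0.1875, 0.2188, 0.1719, 0.2344], E[r] = 0.4063, γ^t·E[r] = 0.365625, running G = 1.865625
t=2: π = [0.1699, 0.1777, 0.2227, 0.1758, 0.2539], E[r] = 0.2930, γ^t·E[r] = 0.237305, running G = 2.102930
t=3: π = [0.1682, 0.1780, 0.2222, 0.1750, 0.2566], E[r] = 0.2778, γ^t·E[r] = 0.202540, running G = 2.305469
t=4: π = [0.1679, 0.1781, 0.2222, 0.1750, 0.2567], E[r] = 0.2758, γ^t·E[r] = 0.180924, running G = 2.486393
t=5: π = [0.1679, 0.1781, 0.2222, 0.1750, 0.2568], E[r] = 0.2755, γ^t·E[r] = 0.162697, running G = 2.649090
t=6: π = [0.1679, 0.1781, 0.2222, 0.1750, 0.2568], E[r] = 0.2755, γ^t·E[r] = 0.146412, running G = 2.795501
t=7: π = [0.1679, 0.1781, 0.2222, 0.1750, 0.2568], E[r] = 0.2755, γ^t·E[r] = 0.131768, running G = 2.927270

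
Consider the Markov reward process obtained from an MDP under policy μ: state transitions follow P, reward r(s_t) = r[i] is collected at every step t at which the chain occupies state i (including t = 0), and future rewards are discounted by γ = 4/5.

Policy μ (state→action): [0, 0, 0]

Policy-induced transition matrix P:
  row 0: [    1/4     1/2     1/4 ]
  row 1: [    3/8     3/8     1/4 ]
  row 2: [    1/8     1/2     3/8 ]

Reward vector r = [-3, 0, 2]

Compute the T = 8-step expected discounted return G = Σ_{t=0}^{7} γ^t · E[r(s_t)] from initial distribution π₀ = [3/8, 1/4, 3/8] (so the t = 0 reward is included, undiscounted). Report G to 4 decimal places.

t=0: π = [0.3750, 0.2500, 0.3750], E[r] = -0.3750, γ^t·E[r] = -0.375000, running G = -0.375000
t=1: π = [0.2344, 0.4688, 0.2969], E[r] = -0.1094, γ^t·E[r] = -0.087500, running G = -0.462500
t=2: π = [0.2715, 0.4414, 0.2871], E[r] = -0.2402, γ^t·E[r] = -0.153750, running G = -0.616250
t=3: π = [0.2693, 0.4448, 0.2859], E[r] = -0.2361, γ^t·E[r] = -0.120875, running G = -0.737125
t=4: π = [0.2699, 0.4444, 0.2857], E[r] = -0.2381, γ^t·E[r] = -0.097538, running G = -0.834663
t=5: π = [0.2698, 0.4445, 0.2857], E[r] = -0.2381, γ^t·E[r] = -0.078009, running G = -0.912671
t=6: π = [0.2698, 0.4444, 0.2857], E[r] = -0.2381, γ^t·E[r] = -0.062415, running G = -0.975087
t=7: π = [0.2698, 0.4444, 0.2857], E[r] = -0.2381, γ^t·E[r] = -0.049932, running G = -1.025019

G = -1.0250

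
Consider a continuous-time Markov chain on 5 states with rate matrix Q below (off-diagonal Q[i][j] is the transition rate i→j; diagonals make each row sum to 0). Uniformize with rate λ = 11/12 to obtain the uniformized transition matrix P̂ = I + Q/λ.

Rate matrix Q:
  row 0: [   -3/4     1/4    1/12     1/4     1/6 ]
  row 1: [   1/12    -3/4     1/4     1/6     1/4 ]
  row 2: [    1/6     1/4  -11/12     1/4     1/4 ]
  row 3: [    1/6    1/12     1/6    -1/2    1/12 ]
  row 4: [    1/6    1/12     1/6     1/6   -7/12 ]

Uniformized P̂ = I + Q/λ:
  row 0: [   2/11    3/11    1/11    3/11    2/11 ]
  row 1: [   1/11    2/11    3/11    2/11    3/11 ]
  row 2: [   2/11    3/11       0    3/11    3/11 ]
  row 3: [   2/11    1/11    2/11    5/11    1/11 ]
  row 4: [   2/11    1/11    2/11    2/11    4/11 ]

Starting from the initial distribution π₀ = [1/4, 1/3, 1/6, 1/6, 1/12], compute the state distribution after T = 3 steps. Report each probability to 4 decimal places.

π = [0.1668, 0.1643, 0.1534, 0.2880, 0.2275]

t=0: π = [0.2500, 0.3333, 0.1667, 0.1667, 0.0833]
t=1: π = [0.1515, 0.1970, 0.1591, 0.2652, 0.2273]
t=2: π = [0.1639, 0.1653, 0.1570, 0.2824, 0.2314]
t=3: π = [0.1668, 0.1643, 0.1534, 0.2880, 0.2275]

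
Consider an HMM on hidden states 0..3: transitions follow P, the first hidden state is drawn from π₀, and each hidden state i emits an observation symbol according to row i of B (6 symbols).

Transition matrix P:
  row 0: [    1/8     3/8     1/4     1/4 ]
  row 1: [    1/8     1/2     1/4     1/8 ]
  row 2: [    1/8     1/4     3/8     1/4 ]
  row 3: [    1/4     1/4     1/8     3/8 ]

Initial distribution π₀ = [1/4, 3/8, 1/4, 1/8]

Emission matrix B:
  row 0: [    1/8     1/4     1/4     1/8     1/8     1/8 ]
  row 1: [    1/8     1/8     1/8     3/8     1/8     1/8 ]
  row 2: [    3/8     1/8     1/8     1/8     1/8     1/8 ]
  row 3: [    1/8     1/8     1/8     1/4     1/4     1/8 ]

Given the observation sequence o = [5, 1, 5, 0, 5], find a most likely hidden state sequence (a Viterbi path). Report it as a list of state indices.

path = [1, 1, 1, 2, 2]

t=0: δ = [3.125e-02, 4.688e-02, 3.125e-02, 1.562e-02]  (obs o_0=5)
t=1: δ = [1.465e-03, 2.930e-03, 1.465e-03, 9.766e-04]  ψ = [1, 1, 1, 0]  (obs o_1=1)
t=2: δ = [4.578e-05, 1.831e-04, 9.155e-05, 4.578e-05]  ψ = [1, 1, 1, 0]  (obs o_2=5)
t=3: δ = [2.861e-06, 1.144e-05, 1.717e-05, 2.861e-06]  ψ = [1, 1, 1, 1]  (obs o_3=0)
t=4: δ = [2.682e-07, 7.153e-07, 8.047e-07, 5.364e-07]  ψ = [2, 1, 2, 2]  (obs o_4=5)
backtrack: best end state = 2; path = [1, 1, 1, 2, 2]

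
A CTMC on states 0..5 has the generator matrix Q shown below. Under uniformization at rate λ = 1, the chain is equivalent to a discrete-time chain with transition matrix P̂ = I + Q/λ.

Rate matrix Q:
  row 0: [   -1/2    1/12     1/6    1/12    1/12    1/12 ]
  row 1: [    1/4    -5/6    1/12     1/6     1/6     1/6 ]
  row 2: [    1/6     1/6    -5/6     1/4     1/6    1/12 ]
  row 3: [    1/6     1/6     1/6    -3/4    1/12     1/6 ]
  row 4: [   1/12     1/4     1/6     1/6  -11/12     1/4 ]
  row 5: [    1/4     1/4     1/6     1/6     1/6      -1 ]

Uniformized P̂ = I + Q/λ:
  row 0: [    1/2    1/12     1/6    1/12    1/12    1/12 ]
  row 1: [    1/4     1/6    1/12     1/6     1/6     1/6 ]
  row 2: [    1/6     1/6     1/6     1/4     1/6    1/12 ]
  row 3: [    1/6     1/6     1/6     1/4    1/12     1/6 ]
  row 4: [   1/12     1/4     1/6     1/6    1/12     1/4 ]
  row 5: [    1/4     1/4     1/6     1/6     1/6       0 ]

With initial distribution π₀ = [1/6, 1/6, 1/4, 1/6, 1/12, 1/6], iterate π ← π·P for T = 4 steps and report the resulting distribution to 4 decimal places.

t=0: π = [0.1667, 0.1667, 0.2500, 0.1667, 0.0833, 0.1667]
t=1: π = [0.2431, 0.1736, 0.1528, 0.1875, 0.1319, 0.1111]
t=2: π = [0.2604, 0.1667, 0.1522, 0.1748, 0.1198, 0.1262]
t=3: π = [0.2679, 0.1655, 0.1528, 0.1722, 0.1204, 0.1212]
t=4: π = [0.2698, 0.1645, 0.1529, 0.1714, 0.1200, 0.1214]

π = [0.2698, 0.1645, 0.1529, 0.1714, 0.1200, 0.1214]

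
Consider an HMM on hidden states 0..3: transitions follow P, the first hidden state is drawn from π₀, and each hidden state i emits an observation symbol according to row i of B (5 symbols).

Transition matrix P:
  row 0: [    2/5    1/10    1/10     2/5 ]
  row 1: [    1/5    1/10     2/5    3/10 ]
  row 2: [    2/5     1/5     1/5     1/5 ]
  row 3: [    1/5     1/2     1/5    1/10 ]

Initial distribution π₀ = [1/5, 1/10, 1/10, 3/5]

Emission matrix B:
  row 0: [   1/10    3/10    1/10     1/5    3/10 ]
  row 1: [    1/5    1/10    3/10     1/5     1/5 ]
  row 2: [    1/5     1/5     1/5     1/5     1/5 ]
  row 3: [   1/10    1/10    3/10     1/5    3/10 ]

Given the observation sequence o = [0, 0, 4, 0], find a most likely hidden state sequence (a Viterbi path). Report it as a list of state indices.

path = [3, 1, 3, 1]

t=0: δ = [2.000e-02, 2.000e-02, 2.000e-02, 6.000e-02]  (obs o_0=0)
t=1: δ = [1.200e-03, 6.000e-03, 2.400e-03, 8.000e-04]  ψ = [3, 3, 3, 0]  (obs o_1=0)
t=2: δ = [3.600e-04, 1.200e-04, 4.800e-04, 5.400e-04]  ψ = [1, 1, 1, 1]  (obs o_2=4)
t=3: δ = [1.920e-05, 5.400e-05, 2.160e-05, 1.440e-05]  ψ = [2, 3, 3, 0]  (obs o_3=0)
backtrack: best end state = 1; path = [3, 1, 3, 1]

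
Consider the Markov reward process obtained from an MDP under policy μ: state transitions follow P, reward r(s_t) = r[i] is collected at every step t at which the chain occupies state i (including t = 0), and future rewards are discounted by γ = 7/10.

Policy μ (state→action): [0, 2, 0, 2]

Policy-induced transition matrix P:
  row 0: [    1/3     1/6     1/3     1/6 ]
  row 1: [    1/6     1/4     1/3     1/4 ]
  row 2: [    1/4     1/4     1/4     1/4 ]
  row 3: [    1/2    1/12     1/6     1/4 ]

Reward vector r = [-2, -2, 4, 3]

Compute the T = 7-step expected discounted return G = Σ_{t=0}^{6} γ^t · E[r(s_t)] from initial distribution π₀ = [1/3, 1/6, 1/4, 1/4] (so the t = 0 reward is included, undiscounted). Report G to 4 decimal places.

G = 2.2943

t=0: π = [0.3333, 0.1667, 0.2500, 0.2500], E[r] = 0.7500, γ^t·E[r] = 0.750000, running G = 0.750000
t=1: π = [0.3264, 0.1806, 0.2708, 0.2222], E[r] = 0.7361, γ^t·E[r] = 0.515278, running G = 1.265278
t=2: π = [0.3177, 0.1858, 0.2737, 0.2228], E[r] = 0.7564, γ^t·E[r] = 0.370619, running G = 1.635897
t=3: π = [0.3167, 0.1864, 0.2734, 0.2235], E[r] = 0.7580, γ^t·E[r] = 0.259979, running G = 1.895876
t=4: π = [0.3167, 0.1864, 0.2733, 0.2236], E[r] = 0.7578, γ^t·E[r] = 0.181954, running G = 2.077830
t=5: π = [0.3168, 0.1863, 0.2733, 0.2236], E[r] = 0.7578, γ^t·E[r] = 0.127358, running G = 2.205188
t=6: π = [0.3168, 0.1863, 0.2733, 0.2236], E[r] = 0.7578, γ^t·E[r] = 0.089150, running G = 2.294338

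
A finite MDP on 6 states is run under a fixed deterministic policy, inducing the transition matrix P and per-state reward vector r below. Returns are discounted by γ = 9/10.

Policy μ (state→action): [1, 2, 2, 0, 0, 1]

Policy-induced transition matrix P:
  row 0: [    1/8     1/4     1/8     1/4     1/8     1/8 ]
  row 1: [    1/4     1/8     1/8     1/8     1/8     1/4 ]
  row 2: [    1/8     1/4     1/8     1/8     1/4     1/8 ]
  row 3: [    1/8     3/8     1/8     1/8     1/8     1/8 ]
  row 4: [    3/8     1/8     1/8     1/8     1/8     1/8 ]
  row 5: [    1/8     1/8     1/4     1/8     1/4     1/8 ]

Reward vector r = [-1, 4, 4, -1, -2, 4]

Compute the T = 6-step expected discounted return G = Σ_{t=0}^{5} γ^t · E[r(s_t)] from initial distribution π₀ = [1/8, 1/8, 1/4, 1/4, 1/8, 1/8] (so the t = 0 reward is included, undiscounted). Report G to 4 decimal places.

G = 6.3375

t=0: π = [0.1250, 0.1250, 0.2500, 0.2500, 0.1250, 0.1250], E[r] = 1.3750, γ^t·E[r] = 1.375000, running G = 1.375000
t=1: π = [0.1719, 0.2344, 0.1406, 0.1406, 0.1719, 0.1406], E[r] = 1.4063, γ^t·E[r] = 1.265625, running G = 2.640625
t=2: π = [0.1973, 0.1992, 0.1426, 0.1465, 0.1602, 0.1543], E[r] = 1.3203, γ^t·E[r] = 1.069453, running G = 3.710078
t=3: π = [0.1899, 0.2041, 0.1443, 0.1497, 0.1621, 0.1499], E[r] = 1.3293, γ^t·E[r] = 0.969093, running G = 4.679171
t=4: π = [0.1910, 0.2042, 0.1437, 0.1487, 0.1618, 0.1505], E[r] = 1.3304, γ^t·E[r] = 0.872905, running G = 5.552076
t=5: π = [0.1910, 0.2040, 0.1438, 0.1489, 0.1618, 0.1505], E[r] = 1.3301, γ^t·E[r] = 0.785396, running G = 6.337471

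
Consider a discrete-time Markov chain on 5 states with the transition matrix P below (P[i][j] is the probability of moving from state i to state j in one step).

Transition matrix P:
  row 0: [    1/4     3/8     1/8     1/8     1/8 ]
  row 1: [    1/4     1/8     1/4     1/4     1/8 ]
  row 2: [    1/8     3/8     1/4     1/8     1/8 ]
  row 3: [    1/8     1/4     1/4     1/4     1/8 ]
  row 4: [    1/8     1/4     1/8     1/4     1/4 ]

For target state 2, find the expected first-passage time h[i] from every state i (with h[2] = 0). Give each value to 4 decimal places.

First-step conditioning: h[2] = 0; for i ≠ 2, h[i] = 1 + Σ_k P[i][k]·h[k].
  h[0] = 1 + 1/4·h[0] + 3/8·h[1] + 1/8·h[3] + 1/8·h[4]
  h[1] = 1 + 1/4·h[0] + 1/8·h[1] + 1/4·h[3] + 1/8·h[4]
  h[3] = 1 + 1/8·h[0] + 1/4·h[1] + 1/4·h[3] + 1/8·h[4]
  h[4] = 1 + 1/8·h[0] + 1/4·h[1] + 1/4·h[3] + 1/4·h[4]
Solving the 4×4 linear system over states ≠ 2 gives exactly h = [3976/729, 392/81, 0, 3472/729, 3968/729] (h[2] = 0 is the target).

h = [5.4540, 4.8395, 0.0000, 4.7627, 5.4431]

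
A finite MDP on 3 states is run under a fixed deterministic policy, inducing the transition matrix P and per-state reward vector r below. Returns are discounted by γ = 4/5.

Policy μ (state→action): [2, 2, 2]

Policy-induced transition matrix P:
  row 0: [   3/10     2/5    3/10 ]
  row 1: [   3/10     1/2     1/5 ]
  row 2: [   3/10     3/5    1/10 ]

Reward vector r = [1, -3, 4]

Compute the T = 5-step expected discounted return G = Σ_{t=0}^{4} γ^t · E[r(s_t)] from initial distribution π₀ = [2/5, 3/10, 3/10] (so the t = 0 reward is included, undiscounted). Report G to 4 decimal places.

G = -0.0896

t=0: π = [0.4000, 0.3000, 0.3000], E[r] = 0.7000, γ^t·E[r] = 0.700000, running G = 0.700000
t=1: π = [0.3000, 0.4900, 0.2100], E[r] = -0.3300, γ^t·E[r] = -0.264000, running G = 0.436000
t=2: π = [0.3000, 0.4910, 0.2090], E[r] = -0.3370, γ^t·E[r] = -0.215680, running G = 0.220320
t=3: π = [0.3000, 0.4909, 0.2091], E[r] = -0.3363, γ^t·E[r] = -0.172186, running G = 0.048134
t=4: π = [0.3000, 0.4909, 0.2091], E[r] = -0.3364, γ^t·E[r] = -0.137777, running G = -0.089643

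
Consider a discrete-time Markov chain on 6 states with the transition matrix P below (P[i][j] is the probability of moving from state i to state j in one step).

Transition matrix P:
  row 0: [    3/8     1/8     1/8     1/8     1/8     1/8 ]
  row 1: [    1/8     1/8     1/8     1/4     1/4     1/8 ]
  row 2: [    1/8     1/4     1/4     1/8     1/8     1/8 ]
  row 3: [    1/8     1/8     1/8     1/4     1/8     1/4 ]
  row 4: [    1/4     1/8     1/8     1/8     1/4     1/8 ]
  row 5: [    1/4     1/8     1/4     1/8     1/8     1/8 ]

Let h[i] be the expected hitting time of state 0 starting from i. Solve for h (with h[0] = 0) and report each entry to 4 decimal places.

First-step conditioning: h[0] = 0; for i ≠ 0, h[i] = 1 + Σ_k P[i][k]·h[k].
  h[1] = 1 + 1/8·h[1] + 1/8·h[2] + 1/4·h[3] + 1/4·h[4] + 1/8·h[5]
  h[2] = 1 + 1/4·h[1] + 1/4·h[2] + 1/8·h[3] + 1/8·h[4] + 1/8·h[5]
  h[3] = 1 + 1/8·h[1] + 1/8·h[2] + 1/4·h[3] + 1/8·h[4] + 1/4·h[5]
  h[4] = 1 + 1/8·h[1] + 1/8·h[2] + 1/8·h[3] + 1/4·h[4] + 1/8·h[5]
  h[5] = 1 + 1/8·h[1] + 1/4·h[2] + 1/8·h[3] + 1/8·h[4] + 1/8·h[5]
Solving the 5×5 linear system over states ≠ 0 gives exactly h = [0, 1024/171, 1042/171, 7184/1197, 110/21, 914/171] (h[0] = 0 is the target).

h = [0.0000, 5.9883, 6.0936, 6.0017, 5.2381, 5.3450]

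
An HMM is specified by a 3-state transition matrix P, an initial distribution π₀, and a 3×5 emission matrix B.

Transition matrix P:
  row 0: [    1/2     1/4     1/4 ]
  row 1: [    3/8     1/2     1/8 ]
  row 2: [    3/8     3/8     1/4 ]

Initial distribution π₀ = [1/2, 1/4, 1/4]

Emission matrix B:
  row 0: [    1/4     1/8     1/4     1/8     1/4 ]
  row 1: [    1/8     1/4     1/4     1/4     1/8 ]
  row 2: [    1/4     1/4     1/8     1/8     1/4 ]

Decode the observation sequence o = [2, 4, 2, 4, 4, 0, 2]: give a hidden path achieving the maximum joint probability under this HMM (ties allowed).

t=0: δ = [1.250e-01, 6.250e-02, 3.125e-02]  (obs o_0=2)
t=1: δ = [1.562e-02, 3.906e-03, 7.812e-03]  ψ = [0, 0, 0]  (obs o_1=4)
t=2: δ = [1.953e-03, 9.766e-04, 4.883e-04]  ψ = [0, 0, 0]  (obs o_2=2)
t=3: δ = [2.441e-04, 6.104e-05, 1.221e-04]  ψ = [0, 0, 0]  (obs o_3=4)
t=4: δ = [3.052e-05, 7.629e-06, 1.526e-05]  ψ = [0, 0, 0]  (obs o_4=4)
t=5: δ = [3.815e-06, 9.537e-07, 1.907e-06]  ψ = [0, 0, 0]  (obs o_5=0)
t=6: δ = [4.768e-07, 2.384e-07, 1.192e-07]  ψ = [0, 0, 0]  (obs o_6=2)
backtrack: best end state = 0; path = [0, 0, 0, 0, 0, 0, 0]

path = [0, 0, 0, 0, 0, 0, 0]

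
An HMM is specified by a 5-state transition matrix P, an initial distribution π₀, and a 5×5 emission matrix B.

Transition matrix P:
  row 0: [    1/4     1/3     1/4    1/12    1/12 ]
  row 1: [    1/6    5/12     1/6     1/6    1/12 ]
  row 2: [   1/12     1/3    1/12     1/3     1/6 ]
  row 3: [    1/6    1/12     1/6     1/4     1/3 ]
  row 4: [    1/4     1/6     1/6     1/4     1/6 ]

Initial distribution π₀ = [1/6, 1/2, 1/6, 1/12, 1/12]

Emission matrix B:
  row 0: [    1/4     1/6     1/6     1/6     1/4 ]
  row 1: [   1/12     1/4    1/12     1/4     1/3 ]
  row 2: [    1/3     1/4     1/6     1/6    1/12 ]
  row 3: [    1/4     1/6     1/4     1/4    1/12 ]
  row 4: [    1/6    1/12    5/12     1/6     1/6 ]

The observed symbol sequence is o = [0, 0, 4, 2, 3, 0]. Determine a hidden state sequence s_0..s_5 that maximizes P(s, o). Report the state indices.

t=0: δ = [4.167e-02, 4.167e-02, 5.556e-02, 2.083e-02, 1.389e-02]  (obs o_0=0)
t=1: δ = [2.604e-03, 1.543e-03, 3.472e-03, 4.630e-03, 1.543e-03]  ψ = [0, 2, 0, 2, 2]  (obs o_1=0)
t=2: δ = [1.929e-04, 3.858e-04, 6.430e-05, 9.645e-05, 2.572e-04]  ψ = [3, 2, 3, 2, 3]  (obs o_2=4)
t=3: δ = [1.072e-05, 1.340e-05, 1.072e-05, 1.608e-05, 1.786e-05]  ψ = [1, 1, 1, 1, 4]  (obs o_3=2)
t=4: δ = [7.442e-07, 1.395e-06, 4.961e-07, 1.116e-06, 8.931e-07]  ψ = [4, 1, 4, 4, 3]  (obs o_4=3)
t=5: δ = [5.814e-08, 4.845e-08, 7.752e-08, 6.977e-08, 6.202e-08]  ψ = [1, 1, 1, 3, 3]  (obs o_5=0)
backtrack: best end state = 2; path = [0, 2, 1, 1, 1, 2]

path = [0, 2, 1, 1, 1, 2]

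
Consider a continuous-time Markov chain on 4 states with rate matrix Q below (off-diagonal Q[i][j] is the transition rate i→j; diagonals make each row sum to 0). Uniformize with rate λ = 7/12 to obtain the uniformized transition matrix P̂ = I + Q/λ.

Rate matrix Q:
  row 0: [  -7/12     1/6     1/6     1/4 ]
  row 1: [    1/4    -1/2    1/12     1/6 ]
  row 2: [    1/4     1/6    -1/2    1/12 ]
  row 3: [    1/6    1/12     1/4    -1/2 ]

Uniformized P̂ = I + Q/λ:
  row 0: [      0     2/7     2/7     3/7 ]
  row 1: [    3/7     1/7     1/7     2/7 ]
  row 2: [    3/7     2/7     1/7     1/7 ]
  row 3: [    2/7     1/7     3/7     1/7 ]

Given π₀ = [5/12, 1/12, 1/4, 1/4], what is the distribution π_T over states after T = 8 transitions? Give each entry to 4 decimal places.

t=0: π = [0.4167, 0.0833, 0.2500, 0.2500]
t=1: π = [0.2143, 0.2381, 0.2738, 0.2738]
t=2: π = [0.2976, 0.2126, 0.2517, 0.2381]
t=3: π = [0.2670, 0.2213, 0.2534, 0.2583]
t=4: π = [0.2772, 0.2172, 0.2548, 0.2508]
t=5: π = [0.2739, 0.2189, 0.2541, 0.2531]
t=6: π = [0.2750, 0.2183, 0.2543, 0.2524]
t=7: π = [0.2747, 0.2185, 0.2543, 0.2526]
t=8: π = [0.2748, 0.2184, 0.2543, 0.2525]

π = [0.2748, 0.2184, 0.2543, 0.2525]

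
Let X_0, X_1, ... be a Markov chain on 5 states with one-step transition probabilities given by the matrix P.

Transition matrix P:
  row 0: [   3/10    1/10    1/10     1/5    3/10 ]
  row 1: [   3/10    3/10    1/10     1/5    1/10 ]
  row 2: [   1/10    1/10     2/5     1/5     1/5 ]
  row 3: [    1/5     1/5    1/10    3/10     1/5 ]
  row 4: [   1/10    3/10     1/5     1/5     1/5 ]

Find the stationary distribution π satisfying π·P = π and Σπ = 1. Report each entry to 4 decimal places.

Balance equations π_j = Σ_i π_i·P[i][j]:
  π_0 = 3/10·π_0 + 3/10·π_1 + 1/10·π_2 + 1/5·π_3 + 1/10·π_4
  π_1 = 1/10·π_0 + 3/10·π_1 + 1/10·π_2 + 1/5·π_3 + 3/10·π_4
  π_2 = 1/10·π_0 + 1/10·π_1 + 2/5·π_2 + 1/10·π_3 + 1/5·π_4
  π_3 = 1/5·π_0 + 1/5·π_1 + 1/5·π_2 + 3/10·π_3 + 1/5·π_4
  normalize: π_0 + π_1 + π_2 + π_3 + π_4 = 1
Solving the linear system gives exactly π = [199/978, 595/2934, 503/2934, 2/9, 587/2934].

π = [0.2035, 0.2028, 0.1714, 0.2222, 0.2001]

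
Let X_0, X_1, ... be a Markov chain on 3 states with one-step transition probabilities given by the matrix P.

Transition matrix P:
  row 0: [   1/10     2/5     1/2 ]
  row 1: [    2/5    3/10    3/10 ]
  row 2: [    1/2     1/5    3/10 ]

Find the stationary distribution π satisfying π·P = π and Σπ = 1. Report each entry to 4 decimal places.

Balance equations π_j = Σ_i π_i·P[i][j]:
  π_0 = 1/10·π_0 + 2/5·π_1 + 1/2·π_2
  π_1 = 2/5·π_0 + 3/10·π_1 + 1/5·π_2
  normalize: π_0 + π_1 + π_2 = 1
Solving the linear system gives exactly π = [43/128, 19/64, 47/128].

π = [0.3359, 0.2969, 0.3672]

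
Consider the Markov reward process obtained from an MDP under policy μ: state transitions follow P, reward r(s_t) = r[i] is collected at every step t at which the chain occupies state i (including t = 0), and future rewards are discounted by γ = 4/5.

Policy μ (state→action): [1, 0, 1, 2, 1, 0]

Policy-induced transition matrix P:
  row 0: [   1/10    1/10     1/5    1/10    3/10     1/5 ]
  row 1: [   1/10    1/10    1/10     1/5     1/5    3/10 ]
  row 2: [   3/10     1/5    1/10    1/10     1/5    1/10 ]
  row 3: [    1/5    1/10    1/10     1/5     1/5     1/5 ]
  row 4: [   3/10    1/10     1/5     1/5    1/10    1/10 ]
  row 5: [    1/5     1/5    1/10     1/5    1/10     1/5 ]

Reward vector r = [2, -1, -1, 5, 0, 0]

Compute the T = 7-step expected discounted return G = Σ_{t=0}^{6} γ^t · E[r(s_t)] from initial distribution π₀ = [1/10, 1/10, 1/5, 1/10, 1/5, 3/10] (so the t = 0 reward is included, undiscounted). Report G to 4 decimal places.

G = 3.2629

t=0: π = [0.1000, 0.1000, 0.2000, 0.1000, 0.2000, 0.3000], E[r] = 0.4000, γ^t·E[r] = 0.400000, running G = 0.400000
t=1: π = [0.2200, 0.1500, 0.1300, 0.1700, 0.1600, 0.1700], E[r] = 1.0100, γ^t·E[r] = 0.808000, running G = 1.208000
t=2: π = [0.1920, 0.1300, 0.1380, 0.1650, 0.1890, 0.1860], E[r] = 0.9410, γ^t·E[r] = 0.602240, running G = 1.810240
t=3: π = [0.2005, 0.1324, 0.1381, 0.1670, 0.1817, 0.1803], E[r] = 0.9655, γ^t·E[r] = 0.494336, running G = 2.304576
t=4: π = [0.1987, 0.1318, 0.1382, 0.1661, 0.1839, 0.1813], E[r] = 0.9580, γ^t·E[r] = 0.392405, running G = 2.696981
t=5: π = [0.1992, 0.1319, 0.1383, 0.1663, 0.1834, 0.1810], E[r] = 0.9597, γ^t·E[r] = 0.314458, running G = 3.011439
t=6: π = [0.1991, 0.1319, 0.1383, 0.1663, 0.1835, 0.1810], E[r] = 0.9592, γ^t·E[r] = 0.251455, running G = 3.262894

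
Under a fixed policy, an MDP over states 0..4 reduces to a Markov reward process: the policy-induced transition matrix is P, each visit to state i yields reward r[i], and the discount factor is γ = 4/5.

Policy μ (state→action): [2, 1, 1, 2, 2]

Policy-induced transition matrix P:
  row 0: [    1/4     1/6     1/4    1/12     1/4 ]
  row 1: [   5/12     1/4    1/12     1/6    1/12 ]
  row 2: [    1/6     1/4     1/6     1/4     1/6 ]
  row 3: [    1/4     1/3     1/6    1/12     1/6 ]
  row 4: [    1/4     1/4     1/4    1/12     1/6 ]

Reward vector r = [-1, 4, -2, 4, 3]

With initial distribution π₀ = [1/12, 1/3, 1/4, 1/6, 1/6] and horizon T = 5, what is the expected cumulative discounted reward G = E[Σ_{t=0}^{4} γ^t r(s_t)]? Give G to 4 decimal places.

G = 5.2034

t=0: π = [0.0833, 0.3333, 0.2500, 0.1667, 0.1667], E[r] = 1.9167, γ^t·E[r] = 1.916667, running G = 1.916667
t=1: π = [0.2847, 0.2569, 0.1597, 0.1528, 0.1458], E[r] = 1.4722, γ^t·E[r] = 1.177778, running G = 3.094444
t=2: π = [0.2795, 0.2390, 0.1811, 0.1314, 0.1690], E[r] = 1.3466, γ^t·E[r] = 0.861852, running G = 3.956296
t=3: π = [0.2747, 0.2377, 0.1841, 0.1334, 0.1700], E[r] = 1.3515, γ^t·E[r] = 0.691975, running G = 4.648272
t=4: π = [0.2743, 0.2382, 0.1839, 0.1338, 0.1698], E[r] = 1.3554, γ^t·E[r] = 0.555152, running G = 5.203424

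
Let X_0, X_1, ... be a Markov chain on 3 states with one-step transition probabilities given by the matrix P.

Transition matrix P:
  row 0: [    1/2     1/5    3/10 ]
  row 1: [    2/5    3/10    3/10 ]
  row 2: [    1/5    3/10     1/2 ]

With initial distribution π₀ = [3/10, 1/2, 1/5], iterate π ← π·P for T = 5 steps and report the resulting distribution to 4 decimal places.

t=0: π = [0.3000, 0.5000, 0.2000]
t=1: π = [0.3900, 0.2700, 0.3400]
t=2: π = [0.3710, 0.2610, 0.3680]
t=3: π = [0.3635, 0.2629, 0.3736]
t=4: π = [0.3616, 0.2637, 0.3747]
t=5: π = [0.3612, 0.2638, 0.3749]

π = [0.3612, 0.2638, 0.3749]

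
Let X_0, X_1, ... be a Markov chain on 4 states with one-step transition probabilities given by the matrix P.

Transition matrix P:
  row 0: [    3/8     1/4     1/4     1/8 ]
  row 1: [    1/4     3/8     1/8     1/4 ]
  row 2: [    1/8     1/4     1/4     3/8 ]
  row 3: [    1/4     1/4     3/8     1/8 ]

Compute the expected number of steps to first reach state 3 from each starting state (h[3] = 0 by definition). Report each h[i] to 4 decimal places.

First-step conditioning: h[3] = 0; for i ≠ 3, h[i] = 1 + Σ_k P[i][k]·h[k].
  h[0] = 1 + 3/8·h[0] + 1/4·h[1] + 1/4·h[2]
  h[1] = 1 + 1/4·h[0] + 3/8·h[1] + 1/8·h[2]
  h[2] = 1 + 1/8·h[0] + 1/4·h[1] + 1/4·h[2]
Solving the 3×3 linear system over states ≠ 3 gives exactly h = [14/3, 25/6, 7/2, 0] (h[3] = 0 is the target).

h = [4.6667, 4.1667, 3.5000, 0.0000]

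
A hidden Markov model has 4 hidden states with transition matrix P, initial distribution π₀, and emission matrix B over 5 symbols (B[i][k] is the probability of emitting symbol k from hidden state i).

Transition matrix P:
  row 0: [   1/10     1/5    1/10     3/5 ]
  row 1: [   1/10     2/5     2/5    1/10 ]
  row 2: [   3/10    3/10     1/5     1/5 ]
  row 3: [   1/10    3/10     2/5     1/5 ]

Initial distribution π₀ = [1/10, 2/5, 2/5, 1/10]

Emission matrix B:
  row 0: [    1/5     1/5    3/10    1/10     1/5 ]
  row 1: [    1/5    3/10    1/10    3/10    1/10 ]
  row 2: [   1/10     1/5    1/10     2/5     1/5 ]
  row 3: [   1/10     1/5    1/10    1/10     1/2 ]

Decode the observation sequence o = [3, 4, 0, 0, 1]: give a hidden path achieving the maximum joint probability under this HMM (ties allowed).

t=0: δ = [1.000e-02, 1.200e-01, 1.600e-01, 1.000e-02]  (obs o_0=3)
t=1: δ = [9.600e-03, 4.800e-03, 9.600e-03, 1.600e-02]  ψ = [2, 1, 1, 2]  (obs o_1=4)
t=2: δ = [5.760e-04, 9.600e-04, 6.400e-04, 5.760e-04]  ψ = [2, 3, 3, 0]  (obs o_2=0)
t=3: δ = [3.840e-05, 7.680e-05, 3.840e-05, 3.456e-05]  ψ = [2, 1, 1, 0]  (obs o_3=0)
t=4: δ = [2.304e-06, 9.216e-06, 6.144e-06, 4.608e-06]  ψ = [2, 1, 1, 0]  (obs o_4=1)
backtrack: best end state = 1; path = [2, 3, 1, 1, 1]

path = [2, 3, 1, 1, 1]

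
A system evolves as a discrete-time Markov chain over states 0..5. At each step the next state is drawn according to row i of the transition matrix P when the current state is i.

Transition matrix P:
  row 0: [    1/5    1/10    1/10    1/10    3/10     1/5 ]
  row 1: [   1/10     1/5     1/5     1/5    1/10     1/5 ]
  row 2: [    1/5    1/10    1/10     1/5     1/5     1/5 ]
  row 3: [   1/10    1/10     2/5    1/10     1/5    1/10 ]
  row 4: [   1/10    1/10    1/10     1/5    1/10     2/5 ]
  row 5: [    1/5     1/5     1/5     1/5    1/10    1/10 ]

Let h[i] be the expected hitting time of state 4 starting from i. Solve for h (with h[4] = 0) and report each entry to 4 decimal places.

h = [4.8025, 5.9881, 5.3360, 5.3350, 0.0000, 5.8803]

First-step conditioning: h[4] = 0; for i ≠ 4, h[i] = 1 + Σ_k P[i][k]·h[k].
  h[0] = 1 + 1/5·h[0] + 1/10·h[1] + 1/10·h[2] + 1/10·h[3] + 1/5·h[5]
  h[1] = 1 + 1/10·h[0] + 1/5·h[1] + 1/5·h[2] + 1/5·h[3] + 1/5·h[5]
  h[2] = 1 + 1/5·h[0] + 1/10·h[1] + 1/10·h[2] + 1/5·h[3] + 1/5·h[5]
  h[3] = 1 + 1/10·h[0] + 1/10·h[1] + 2/5·h[2] + 1/10·h[3] + 1/10·h[5]
  h[5] = 1 + 1/5·h[0] + 1/5·h[1] + 1/5·h[2] + 1/5·h[3] + 1/10·h[5]
Solving the 5×5 linear system over states ≠ 4 gives exactly h = [19426/4045, 24222/4045, 21584/4045, 4316/809, 0, 23786/4045] (h[4] = 0 is the target).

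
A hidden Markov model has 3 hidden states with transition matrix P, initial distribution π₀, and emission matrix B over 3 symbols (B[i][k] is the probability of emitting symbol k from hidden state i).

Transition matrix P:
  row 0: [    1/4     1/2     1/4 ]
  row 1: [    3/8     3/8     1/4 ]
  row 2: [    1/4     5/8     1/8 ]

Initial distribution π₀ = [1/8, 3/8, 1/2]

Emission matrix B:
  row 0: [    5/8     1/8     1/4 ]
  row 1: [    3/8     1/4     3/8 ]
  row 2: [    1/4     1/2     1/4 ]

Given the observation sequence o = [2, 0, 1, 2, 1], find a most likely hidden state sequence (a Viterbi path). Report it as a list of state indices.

t=0: δ = [3.125e-02, 1.406e-01, 1.250e-01]  (obs o_0=2)
t=1: δ = [3.296e-02, 2.930e-02, 8.789e-03]  ψ = [1, 2, 1]  (obs o_1=0)
t=2: δ = [1.373e-03, 4.120e-03, 4.120e-03]  ψ = [1, 0, 0]  (obs o_2=1)
t=3: δ = [3.862e-04, 9.656e-04, 2.575e-04]  ψ = [1, 2, 1]  (obs o_3=2)
t=4: δ = [4.526e-05, 9.052e-05, 1.207e-04]  ψ = [1, 1, 1]  (obs o_4=1)
backtrack: best end state = 2; path = [1, 0, 2, 1, 2]

path = [1, 0, 2, 1, 2]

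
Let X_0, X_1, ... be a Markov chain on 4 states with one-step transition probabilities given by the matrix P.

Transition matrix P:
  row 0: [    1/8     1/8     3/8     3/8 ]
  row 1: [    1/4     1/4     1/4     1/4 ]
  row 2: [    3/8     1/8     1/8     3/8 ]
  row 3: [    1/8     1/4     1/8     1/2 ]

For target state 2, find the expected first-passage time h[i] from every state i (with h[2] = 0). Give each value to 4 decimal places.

First-step conditioning: h[2] = 0; for i ≠ 2, h[i] = 1 + Σ_k P[i][k]·h[k].
  h[0] = 1 + 1/8·h[0] + 1/8·h[1] + 3/8·h[3]
  h[1] = 1 + 1/4·h[0] + 1/4·h[1] + 1/4·h[3]
  h[3] = 1 + 1/8·h[0] + 1/4·h[1] + 1/2·h[3]
Solving the 3×3 linear system over states ≠ 2 gives exactly h = [4, 22/5, 0, 26/5] (h[2] = 0 is the target).

h = [4.0000, 4.4000, 0.0000, 5.2000]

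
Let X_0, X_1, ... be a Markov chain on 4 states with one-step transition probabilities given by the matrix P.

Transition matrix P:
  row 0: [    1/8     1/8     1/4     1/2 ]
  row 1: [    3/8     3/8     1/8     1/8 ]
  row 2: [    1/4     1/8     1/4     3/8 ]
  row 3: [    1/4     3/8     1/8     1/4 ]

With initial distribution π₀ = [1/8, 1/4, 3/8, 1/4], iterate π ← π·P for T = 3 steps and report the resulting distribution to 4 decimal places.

π = [0.2517, 0.2676, 0.1787, 0.3020]

t=0: π = [0.1250, 0.2500, 0.3750, 0.2500]
t=1: π = [0.2656, 0.2500, 0.1875, 0.2969]
t=2: π = [0.2480, 0.2617, 0.1816, 0.3086]
t=3: π = [0.2517, 0.2676, 0.1787, 0.3020]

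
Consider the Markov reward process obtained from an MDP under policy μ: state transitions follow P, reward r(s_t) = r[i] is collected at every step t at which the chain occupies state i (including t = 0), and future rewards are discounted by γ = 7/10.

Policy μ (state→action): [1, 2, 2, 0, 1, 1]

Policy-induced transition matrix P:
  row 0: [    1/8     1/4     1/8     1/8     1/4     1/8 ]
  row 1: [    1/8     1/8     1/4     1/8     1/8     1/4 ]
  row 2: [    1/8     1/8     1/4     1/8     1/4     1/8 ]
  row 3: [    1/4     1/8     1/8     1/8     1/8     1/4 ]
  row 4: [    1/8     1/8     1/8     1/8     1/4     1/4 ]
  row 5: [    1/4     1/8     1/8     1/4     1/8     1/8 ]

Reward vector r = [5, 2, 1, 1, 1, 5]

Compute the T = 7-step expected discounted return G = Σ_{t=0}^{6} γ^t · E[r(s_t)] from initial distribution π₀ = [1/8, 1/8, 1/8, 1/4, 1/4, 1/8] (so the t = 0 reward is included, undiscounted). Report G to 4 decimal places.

t=0: π = [0.1250, 0.1250, 0.1250, 0.2500, 0.2500, 0.1250], E[r] = 2.1250, γ^t·E[r] = 2.125000, running G = 2.125000
t=1: π = [0.1719, 0.1406, 0.1563, 0.1406, 0.1875, 0.2031], E[r] = 2.6406, γ^t·E[r] = 1.848438, running G = 3.973438
t=2: π = [0.1680, 0.1465, 0.1621, 0.1504, 0.1895, 0.1836], E[r] = 2.5527, γ^t·E[r] = 1.250840, running G = 5.224277
t=3: π = [0.1667, 0.1460, 0.1636, 0.1479, 0.1899, 0.1858], E[r] = 2.5562, γ^t·E[r] = 0.876760, running G = 6.101038
t=4: π = [0.1667, 0.1458, 0.1637, 0.1482, 0.1900, 0.1855], E[r] = 2.5547, γ^t·E[r] = 0.613373, running G = 6.714411
t=5: π = [0.1667, 0.1458, 0.1637, 0.1482, 0.1901, 0.1855], E[r] = 2.5547, γ^t·E[r] = 0.429376, running G = 7.143787
t=6: π = [0.1667, 0.1458, 0.1637, 0.1482, 0.1901, 0.1855], E[r] = 2.5547, γ^t·E[r] = 0.300561, running G = 7.444348

G = 7.4443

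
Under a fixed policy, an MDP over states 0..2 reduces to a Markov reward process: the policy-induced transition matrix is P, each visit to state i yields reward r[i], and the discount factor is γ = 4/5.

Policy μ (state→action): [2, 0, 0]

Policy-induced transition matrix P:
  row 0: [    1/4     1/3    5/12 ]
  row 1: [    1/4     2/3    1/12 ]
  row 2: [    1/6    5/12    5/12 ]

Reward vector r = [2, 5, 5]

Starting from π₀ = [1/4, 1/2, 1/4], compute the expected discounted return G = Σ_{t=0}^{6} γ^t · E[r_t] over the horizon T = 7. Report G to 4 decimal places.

G = 16.9747

t=0: π = [0.2500, 0.5000, 0.2500], E[r] = 4.2500, γ^t·E[r] = 4.250000, running G = 4.250000
t=1: π = [0.2292, 0.5208, 0.2500], E[r] = 4.3125, γ^t·E[r] = 3.450000, running G = 7.700000
t=2: π = [0.2292, 0.5278, 0.2431], E[r] = 4.3125, γ^t·E[r] = 2.760000, running G = 10.460000
t=3: π = [0.2297, 0.5295, 0.2407], E[r] = 4.3108, γ^t·E[r] = 2.207111, running G = 12.667111
t=4: π = [0.2299, 0.5299, 0.2402], E[r] = 4.3102, γ^t·E[r] = 1.765452, running G = 14.432563
t=5: π = [0.2300, 0.5300, 0.2400], E[r] = 4.3100, γ^t·E[r] = 1.412314, running G = 15.844877
t=6: π = [0.2300, 0.5300, 0.2400], E[r] = 4.3100, γ^t·E[r] = 1.129843, running G = 16.974720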